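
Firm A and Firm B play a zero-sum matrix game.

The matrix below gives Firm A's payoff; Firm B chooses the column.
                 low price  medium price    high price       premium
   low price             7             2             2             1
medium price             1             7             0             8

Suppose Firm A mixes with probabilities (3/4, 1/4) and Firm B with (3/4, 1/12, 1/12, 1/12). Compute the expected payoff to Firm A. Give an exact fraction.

Against (3/4, 1/12, 1/12, 1/12), each row's expected payoff is low price: 17/3; medium price: 2.
Taking the (3/4, 1/4)-weighted average: (3/4)·(17/3) + (1/4)·(2) = 19/4.

19/4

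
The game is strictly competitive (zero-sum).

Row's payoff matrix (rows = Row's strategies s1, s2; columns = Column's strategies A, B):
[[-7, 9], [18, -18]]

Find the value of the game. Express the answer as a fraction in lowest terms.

Row minima are -7 and -18, so Row's maximin is -7; column maxima are 18 and 9, so Column's minimax is 9. These differ, so the equilibrium is in mixed strategies.
Let Row play s1 with probability p. Column is indifferent when −7p + 18(1−p) = 9p − 18(1−p), giving p = 9/13.
Let Column play A with probability q. Row is indifferent when −7q + 9(1−q) = 18q − 18(1−q), giving q = 27/52.
The value is -7·(27/52) + (9)·(25/52) = 9/13.

9/13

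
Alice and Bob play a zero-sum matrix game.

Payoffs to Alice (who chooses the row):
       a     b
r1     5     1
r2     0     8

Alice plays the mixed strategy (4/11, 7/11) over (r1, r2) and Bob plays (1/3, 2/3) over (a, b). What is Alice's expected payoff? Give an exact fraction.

140/33

Against (1/3, 2/3), each row's expected payoff is r1: 7/3; r2: 16/3.
Taking the (4/11, 7/11)-weighted average: (4/11)·(7/3) + (7/11)·(16/3) = 140/33.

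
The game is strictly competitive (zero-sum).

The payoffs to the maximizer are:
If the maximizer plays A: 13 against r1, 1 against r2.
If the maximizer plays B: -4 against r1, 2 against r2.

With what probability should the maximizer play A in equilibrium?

1/3

Row minima are 1 and -4, so the maximizer's maximin is 1; column maxima are 13 and 2, so the minimizer's minimax is 2. These differ, so the equilibrium is in mixed strategies.
Let the maximizer play A with probability p. The minimizer is indifferent when 13p − 4(1−p) = p + 2(1−p), giving p = 1/3.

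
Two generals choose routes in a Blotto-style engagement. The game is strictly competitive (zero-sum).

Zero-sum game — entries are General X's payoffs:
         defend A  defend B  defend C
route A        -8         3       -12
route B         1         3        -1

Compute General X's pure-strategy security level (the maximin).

-1

The worst-case payoff for each row is route A: -12, route B: -1.
The best of these is -1.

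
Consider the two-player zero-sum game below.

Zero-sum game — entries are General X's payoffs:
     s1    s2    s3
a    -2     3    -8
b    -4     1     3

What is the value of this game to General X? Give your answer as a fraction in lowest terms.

-38/13

Column s2 is strictly dominated by s1 for General Y (it gives General X more in every row).
The remaining 2×2 game on (a, b) × (s1, s3) has no saddle point. Let General X play a with probability p; indifference gives −2p − 4(1−p) = −8p + 3(1−p), so p = 7/13.
Similarly General Y's optimal q on s1 is 11/13, and the value is -2·(11/13) + (-8)·(2/13) = -38/13.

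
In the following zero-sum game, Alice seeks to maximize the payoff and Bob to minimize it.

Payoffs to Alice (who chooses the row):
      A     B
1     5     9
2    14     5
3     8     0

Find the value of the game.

101/13

Row 3 is strictly dominated by row 2, so Alice never plays it.
The remaining 2×2 game on (1, 2) × (A, B) has no saddle point. Let Alice play 1 with probability p; indifference gives 5p + 14(1−p) = 9p + 5(1−p), so p = 9/13.
Similarly Bob's optimal q on A is 4/13, and the value is 5·(4/13) + (9)·(9/13) = 101/13.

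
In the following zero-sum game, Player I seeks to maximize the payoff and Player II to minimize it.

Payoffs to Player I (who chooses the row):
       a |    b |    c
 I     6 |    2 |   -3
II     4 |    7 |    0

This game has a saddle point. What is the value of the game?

Row minima: -3, 0 → Player I's maximin is 0.
Column maxima: 6, 7, 0 → Player II's minimax is 0.
They coincide at (II, c), so the value is 0.

0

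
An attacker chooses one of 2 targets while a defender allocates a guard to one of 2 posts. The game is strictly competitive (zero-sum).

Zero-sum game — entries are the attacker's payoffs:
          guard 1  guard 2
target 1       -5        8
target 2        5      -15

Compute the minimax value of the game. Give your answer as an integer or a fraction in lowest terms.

-35/33

Row minima are -5 and -15, so the attacker's maximin is -5; column maxima are 5 and 8, so the defender's minimax is 5. These differ, so the equilibrium is in mixed strategies.
Let the attacker play target 1 with probability p. The defender is indifferent when −5p + 5(1−p) = 8p − 15(1−p), giving p = 20/33.
Let the defender play guard 1 with probability q. The attacker is indifferent when −5q + 8(1−q) = 5q − 15(1−q), giving q = 23/33.
The value is -5·(23/33) + (8)·(10/33) = -35/33.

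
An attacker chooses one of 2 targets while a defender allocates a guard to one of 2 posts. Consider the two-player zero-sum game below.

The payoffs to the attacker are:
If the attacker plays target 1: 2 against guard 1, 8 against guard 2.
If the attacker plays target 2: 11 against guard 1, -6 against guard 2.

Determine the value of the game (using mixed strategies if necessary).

Row minima are 2 and -6, so the attacker's maximin is 2; column maxima are 11 and 8, so the defender's minimax is 8. These differ, so the equilibrium is in mixed strategies.
Let the attacker play target 1 with probability p. The defender is indifferent when 2p + 11(1−p) = 8p − 6(1−p), giving p = 17/23.
Let the defender play guard 1 with probability q. The attacker is indifferent when 2q + 8(1−q) = 11q − 6(1−q), giving q = 14/23.
The value is 2·(14/23) + (8)·(9/23) = 100/23.

100/23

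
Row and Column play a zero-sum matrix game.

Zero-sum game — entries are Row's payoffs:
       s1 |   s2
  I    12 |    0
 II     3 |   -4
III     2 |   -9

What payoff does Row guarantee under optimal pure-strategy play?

Row minima: 0, -4, -9 → Row's maximin is 0.
Column maxima: 12, 0 → Column's minimax is 0.
They coincide at (I, s2), so the value is 0.

0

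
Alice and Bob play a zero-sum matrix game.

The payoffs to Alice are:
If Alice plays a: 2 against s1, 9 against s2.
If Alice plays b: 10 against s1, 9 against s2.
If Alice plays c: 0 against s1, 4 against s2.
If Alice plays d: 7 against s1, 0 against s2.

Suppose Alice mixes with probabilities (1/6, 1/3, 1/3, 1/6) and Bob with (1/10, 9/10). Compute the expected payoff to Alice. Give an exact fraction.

Against (1/10, 9/10), each row's expected payoff is a: 83/10; b: 91/10; c: 18/5; d: 7/10.
Taking the (1/6, 1/3, 1/3, 1/6)-weighted average: (1/6)·(83/10) + (1/3)·(91/10) + (1/3)·(18/5) + (1/6)·(7/10) = 86/15.

86/15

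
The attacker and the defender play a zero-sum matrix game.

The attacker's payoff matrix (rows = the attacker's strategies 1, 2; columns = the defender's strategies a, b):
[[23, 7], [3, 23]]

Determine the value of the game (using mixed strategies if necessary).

127/9

Row minima are 7 and 3, so the attacker's maximin is 7; column maxima are 23 and 23, so the defender's minimax is 23. These differ, so the equilibrium is in mixed strategies.
Let the attacker play 1 with probability p. The defender is indifferent when 23p + 3(1−p) = 7p + 23(1−p), giving p = 5/9.
Let the defender play a with probability q. The attacker is indifferent when 23q + 7(1−q) = 3q + 23(1−q), giving q = 4/9.
The value is 23·(4/9) + (7)·(5/9) = 127/9.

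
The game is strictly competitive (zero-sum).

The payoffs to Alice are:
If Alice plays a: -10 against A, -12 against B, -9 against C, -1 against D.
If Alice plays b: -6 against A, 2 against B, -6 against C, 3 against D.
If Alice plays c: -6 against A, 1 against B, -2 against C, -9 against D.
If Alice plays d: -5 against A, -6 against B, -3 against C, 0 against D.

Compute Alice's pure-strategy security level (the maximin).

-6

The worst-case payoff for each row is a: -12, b: -6, c: -9, d: -6.
The best of these is -6.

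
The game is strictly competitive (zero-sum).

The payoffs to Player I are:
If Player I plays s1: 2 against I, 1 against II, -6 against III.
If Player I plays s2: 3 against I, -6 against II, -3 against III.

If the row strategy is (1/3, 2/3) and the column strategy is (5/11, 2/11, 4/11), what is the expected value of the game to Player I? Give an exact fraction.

-10/11

Against (5/11, 2/11, 4/11), each row's expected payoff is s1: -12/11; s2: -9/11.
Taking the (1/3, 2/3)-weighted average: (1/3)·(-12/11) + (2/3)·(-9/11) = -10/11.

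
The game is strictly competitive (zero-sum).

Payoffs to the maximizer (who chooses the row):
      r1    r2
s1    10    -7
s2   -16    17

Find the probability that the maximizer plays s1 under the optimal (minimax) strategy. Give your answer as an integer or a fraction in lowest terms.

Row minima are -7 and -16, so the maximizer's maximin is -7; column maxima are 10 and 17, so the minimizer's minimax is 10. These differ, so the equilibrium is in mixed strategies.
Let the maximizer play s1 with probability p. The minimizer is indifferent when 10p − 16(1−p) = −7p + 17(1−p), giving p = 33/50.

33/50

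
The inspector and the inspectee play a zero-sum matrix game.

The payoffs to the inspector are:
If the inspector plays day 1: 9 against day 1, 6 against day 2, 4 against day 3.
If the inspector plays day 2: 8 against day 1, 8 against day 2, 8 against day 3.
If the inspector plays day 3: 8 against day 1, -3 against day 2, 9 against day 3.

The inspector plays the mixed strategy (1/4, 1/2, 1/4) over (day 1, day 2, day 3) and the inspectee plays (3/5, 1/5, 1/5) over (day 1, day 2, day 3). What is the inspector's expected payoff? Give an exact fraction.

Against (3/5, 1/5, 1/5), each row's expected payoff is day 1: 37/5; day 2: 8; day 3: 6.
Taking the (1/4, 1/2, 1/4)-weighted average: (1/4)·(37/5) + (1/2)·(8) + (1/4)·(6) = 147/20.

147/20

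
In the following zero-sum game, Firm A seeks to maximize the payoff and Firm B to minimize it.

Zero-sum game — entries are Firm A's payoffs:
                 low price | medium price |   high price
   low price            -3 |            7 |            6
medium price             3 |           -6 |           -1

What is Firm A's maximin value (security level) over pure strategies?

-3

The worst-case payoff for each row is low price: -3, medium price: -6.
The best of these is -3.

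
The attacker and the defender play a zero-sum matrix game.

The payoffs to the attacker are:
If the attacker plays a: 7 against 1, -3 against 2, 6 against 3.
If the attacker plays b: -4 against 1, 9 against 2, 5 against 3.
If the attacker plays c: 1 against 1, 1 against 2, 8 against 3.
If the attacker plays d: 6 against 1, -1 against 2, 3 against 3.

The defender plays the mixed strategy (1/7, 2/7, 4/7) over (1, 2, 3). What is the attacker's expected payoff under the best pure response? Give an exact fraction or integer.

a: (7)·(1/7) + (-3)·(2/7) + (6)·(4/7) = 25/7.
b: (-4)·(1/7) + (9)·(2/7) + (5)·(4/7) = 34/7.
c: (1)·(1/7) + (1)·(2/7) + (8)·(4/7) = 5.
d: (6)·(1/7) + (-1)·(2/7) + (3)·(4/7) = 16/7.
The best pure response is c with expected payoff 5.

5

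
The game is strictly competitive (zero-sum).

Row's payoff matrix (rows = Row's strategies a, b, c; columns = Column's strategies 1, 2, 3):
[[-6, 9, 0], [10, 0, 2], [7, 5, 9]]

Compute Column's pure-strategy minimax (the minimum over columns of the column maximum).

The worst case (largest entry) in each column is 1: 10, 2: 9, 3: 9.
The best (smallest) of these is 9.

9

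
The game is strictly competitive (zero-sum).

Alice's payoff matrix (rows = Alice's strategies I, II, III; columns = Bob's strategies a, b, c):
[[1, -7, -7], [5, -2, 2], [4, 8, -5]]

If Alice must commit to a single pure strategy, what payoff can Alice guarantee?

The worst-case payoff for each row is I: -7, II: -2, III: -5.
The best of these is -2.

-2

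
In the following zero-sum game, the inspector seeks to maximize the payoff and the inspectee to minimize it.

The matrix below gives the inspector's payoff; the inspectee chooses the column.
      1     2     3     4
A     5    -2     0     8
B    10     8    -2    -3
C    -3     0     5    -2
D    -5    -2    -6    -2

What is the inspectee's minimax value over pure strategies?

5

The worst case (largest entry) in each column is 1: 10, 2: 8, 3: 5, 4: 8.
The best (smallest) of these is 5.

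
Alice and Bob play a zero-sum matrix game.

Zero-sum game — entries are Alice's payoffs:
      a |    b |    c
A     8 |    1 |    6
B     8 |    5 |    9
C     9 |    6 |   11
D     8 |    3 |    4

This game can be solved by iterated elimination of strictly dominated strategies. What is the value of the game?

Column c is strictly dominated by b for Bob (1<6, 5<9, 6<11, 3<4); eliminate c.
Column a is strictly dominated by b for Bob (1<8, 5<8, 6<9, 3<8); eliminate a.
Row B is strictly dominated by row C (6>5); eliminate B.
Row A is strictly dominated by row C (6>1); eliminate A.
Row D is strictly dominated by row C (6>3); eliminate D.
Only (C, b) remains, with payoff 6.

6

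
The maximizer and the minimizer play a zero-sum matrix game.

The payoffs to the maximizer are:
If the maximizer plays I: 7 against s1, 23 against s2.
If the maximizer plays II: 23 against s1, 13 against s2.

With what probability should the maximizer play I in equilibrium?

5/13

Row minima are 7 and 13, so the maximizer's maximin is 13; column maxima are 23 and 23, so the minimizer's minimax is 23. These differ, so the equilibrium is in mixed strategies.
Let the maximizer play I with probability p. The minimizer is indifferent when 7p + 23(1−p) = 23p + 13(1−p), giving p = 5/13.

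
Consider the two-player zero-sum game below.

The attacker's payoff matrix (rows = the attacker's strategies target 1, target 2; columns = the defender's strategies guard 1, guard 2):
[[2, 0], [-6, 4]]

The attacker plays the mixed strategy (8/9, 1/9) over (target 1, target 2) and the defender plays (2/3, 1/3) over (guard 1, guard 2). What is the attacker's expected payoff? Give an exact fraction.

Against (2/3, 1/3), each row's expected payoff is target 1: 4/3; target 2: -8/3.
Taking the (8/9, 1/9)-weighted average: (8/9)·(4/3) + (1/9)·(-8/3) = 8/9.

8/9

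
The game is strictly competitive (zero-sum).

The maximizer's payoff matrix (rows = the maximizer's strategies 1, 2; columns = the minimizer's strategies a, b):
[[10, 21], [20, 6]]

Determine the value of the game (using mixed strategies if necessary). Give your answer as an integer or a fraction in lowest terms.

Row minima are 10 and 6, so the maximizer's maximin is 10; column maxima are 20 and 21, so the minimizer's minimax is 20. These differ, so the equilibrium is in mixed strategies.
Let the maximizer play 1 with probability p. The minimizer is indifferent when 10p + 20(1−p) = 21p + 6(1−p), giving p = 14/25.
Let the minimizer play a with probability q. The maximizer is indifferent when 10q + 21(1−q) = 20q + 6(1−q), giving q = 3/5.
The value is 10·(3/5) + (21)·(2/5) = 72/5.

72/5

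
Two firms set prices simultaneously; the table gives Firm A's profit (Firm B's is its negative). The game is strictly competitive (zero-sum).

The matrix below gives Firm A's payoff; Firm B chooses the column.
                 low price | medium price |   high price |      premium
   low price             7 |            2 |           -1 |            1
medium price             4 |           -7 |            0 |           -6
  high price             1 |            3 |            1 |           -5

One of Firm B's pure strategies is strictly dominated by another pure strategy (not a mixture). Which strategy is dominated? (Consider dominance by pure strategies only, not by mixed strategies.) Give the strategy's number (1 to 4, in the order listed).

Firm B prefers columns that give Firm A less. Compare low price with premium: 1 < 7, -6 < 4, -5 < 1.
So premium strictly dominates low price for Firm B; low price is strictly dominated.

1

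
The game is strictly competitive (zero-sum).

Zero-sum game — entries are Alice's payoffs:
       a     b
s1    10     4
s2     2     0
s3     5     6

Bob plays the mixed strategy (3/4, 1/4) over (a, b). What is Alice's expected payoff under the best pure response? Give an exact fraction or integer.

17/2

s1: (10)·(3/4) + (4)·(1/4) = 17/2.
s2: (2)·(3/4) + (0)·(1/4) = 3/2.
s3: (5)·(3/4) + (6)·(1/4) = 21/4.
The best pure response is s1 with expected payoff 17/2.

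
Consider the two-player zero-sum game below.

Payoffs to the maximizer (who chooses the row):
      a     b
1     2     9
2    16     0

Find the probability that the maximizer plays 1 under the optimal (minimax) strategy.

Row minima are 2 and 0, so the maximizer's maximin is 2; column maxima are 16 and 9, so the minimizer's minimax is 9. These differ, so the equilibrium is in mixed strategies.
Let the maximizer play 1 with probability p. The minimizer is indifferent when 2p + 16(1−p) = 9p, giving p = 16/23.

16/23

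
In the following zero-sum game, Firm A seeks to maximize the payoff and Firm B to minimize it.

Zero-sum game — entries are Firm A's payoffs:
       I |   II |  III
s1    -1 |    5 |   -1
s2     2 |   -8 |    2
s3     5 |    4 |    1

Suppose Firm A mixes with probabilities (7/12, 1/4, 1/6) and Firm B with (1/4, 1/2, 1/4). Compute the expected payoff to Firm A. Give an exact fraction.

1

Against (1/4, 1/2, 1/4), each row's expected payoff is s1: 2; s2: -3; s3: 7/2.
Taking the (7/12, 1/4, 1/6)-weighted average: (7/12)·(2) + (1/4)·(-3) + (1/6)·(7/2) = 1.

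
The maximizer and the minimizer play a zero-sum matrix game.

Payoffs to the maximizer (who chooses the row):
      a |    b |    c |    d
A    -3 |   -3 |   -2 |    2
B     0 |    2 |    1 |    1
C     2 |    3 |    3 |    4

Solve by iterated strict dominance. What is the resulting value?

2

Column d is strictly dominated by a for the minimizer (-3<2, 0<1, 2<4); eliminate d.
Column c is strictly dominated by a for the minimizer (-3<-2, 0<1, 2<3); eliminate c.
Row B is strictly dominated by row C (2>0, 3>2); eliminate B.
Row A is strictly dominated by row C (2>-3, 3>-3); eliminate A.
Column b is strictly dominated by a for the minimizer (2<3); eliminate b.
Only (C, a) remains, with payoff 2.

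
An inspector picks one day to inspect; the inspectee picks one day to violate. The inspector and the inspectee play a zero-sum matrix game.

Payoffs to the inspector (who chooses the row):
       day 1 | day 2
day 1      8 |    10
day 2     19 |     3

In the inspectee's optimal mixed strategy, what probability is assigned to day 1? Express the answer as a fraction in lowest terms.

7/18

Row minima are 8 and 3, so the inspector's maximin is 8; column maxima are 19 and 10, so the inspectee's minimax is 10. These differ, so the equilibrium is in mixed strategies.
Let the inspectee play day 1 with probability q. The inspector is indifferent when 8q + 10(1−q) = 19q + 3(1−q), giving q = 7/18.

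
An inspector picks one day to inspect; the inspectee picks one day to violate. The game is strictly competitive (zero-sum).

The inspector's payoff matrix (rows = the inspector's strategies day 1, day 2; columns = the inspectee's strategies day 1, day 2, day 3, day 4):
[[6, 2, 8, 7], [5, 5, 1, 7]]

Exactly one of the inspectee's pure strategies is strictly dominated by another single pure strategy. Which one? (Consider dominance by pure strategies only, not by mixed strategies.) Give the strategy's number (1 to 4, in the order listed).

The inspectee prefers columns that give the inspector less. Compare day 4 with day 1: 6 < 7, 5 < 7.
So day 1 strictly dominates day 4 for the inspectee; day 4 is strictly dominated.

4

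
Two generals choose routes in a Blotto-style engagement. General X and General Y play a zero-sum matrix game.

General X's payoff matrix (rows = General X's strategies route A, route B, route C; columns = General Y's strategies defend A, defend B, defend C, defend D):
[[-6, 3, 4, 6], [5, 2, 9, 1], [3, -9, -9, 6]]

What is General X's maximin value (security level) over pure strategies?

1

The worst-case payoff for each row is route A: -6, route B: 1, route C: -9.
The best of these is 1.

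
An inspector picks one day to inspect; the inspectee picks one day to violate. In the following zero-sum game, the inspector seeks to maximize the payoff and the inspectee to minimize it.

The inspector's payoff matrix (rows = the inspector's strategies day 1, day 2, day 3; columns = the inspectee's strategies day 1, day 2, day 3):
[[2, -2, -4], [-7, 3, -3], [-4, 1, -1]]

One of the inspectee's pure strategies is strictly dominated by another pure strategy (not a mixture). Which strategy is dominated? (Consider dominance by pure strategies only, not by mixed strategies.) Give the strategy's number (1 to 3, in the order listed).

2

The inspectee prefers columns that give the inspector less. Compare day 2 with day 3: -4 < -2, -3 < 3, -1 < 1.
So day 3 strictly dominates day 2 for the inspectee; day 2 is strictly dominated.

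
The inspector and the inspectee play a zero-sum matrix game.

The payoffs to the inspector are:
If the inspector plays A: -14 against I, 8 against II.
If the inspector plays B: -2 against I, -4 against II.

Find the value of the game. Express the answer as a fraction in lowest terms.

-3

Row minima are -14 and -4, so the inspector's maximin is -4; column maxima are -2 and 8, so the inspectee's minimax is -2. These differ, so the equilibrium is in mixed strategies.
Let the inspector play A with probability p. The inspectee is indifferent when −14p − 2(1−p) = 8p − 4(1−p), giving p = 1/12.
Let the inspectee play I with probability q. The inspector is indifferent when −14q + 8(1−q) = −2q − 4(1−q), giving q = 1/2.
The value is -14·(1/2) + (8)·(1/2) = -3.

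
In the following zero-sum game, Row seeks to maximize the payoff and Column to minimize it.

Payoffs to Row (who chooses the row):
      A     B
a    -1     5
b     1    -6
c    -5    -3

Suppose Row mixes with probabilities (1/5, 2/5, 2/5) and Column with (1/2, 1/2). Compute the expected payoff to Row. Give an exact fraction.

Against (1/2, 1/2), each row's expected payoff is a: 2; b: -5/2; c: -4.
Taking the (1/5, 2/5, 2/5)-weighted average: (1/5)·(2) + (2/5)·(-5/2) + (2/5)·(-4) = -11/5.

-11/5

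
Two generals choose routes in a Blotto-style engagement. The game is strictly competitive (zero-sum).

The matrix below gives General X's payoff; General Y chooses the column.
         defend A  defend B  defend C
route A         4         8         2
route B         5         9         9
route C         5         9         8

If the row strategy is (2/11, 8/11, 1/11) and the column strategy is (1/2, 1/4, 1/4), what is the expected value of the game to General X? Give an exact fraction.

287/44

Against (1/2, 1/4, 1/4), each row's expected payoff is route A: 9/2; route B: 7; route C: 27/4.
Taking the (2/11, 8/11, 1/11)-weighted average: (2/11)·(9/2) + (8/11)·(7) + (1/11)·(27/4) = 287/44.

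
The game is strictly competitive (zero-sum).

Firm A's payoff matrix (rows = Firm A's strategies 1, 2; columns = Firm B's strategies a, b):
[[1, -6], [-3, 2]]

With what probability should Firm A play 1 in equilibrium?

Row minima are -6 and -3, so Firm A's maximin is -3; column maxima are 1 and 2, so Firm B's minimax is 1. These differ, so the equilibrium is in mixed strategies.
Let Firm A play 1 with probability p. Firm B is indifferent when p − 3(1−p) = −6p + 2(1−p), giving p = 5/12.

5/12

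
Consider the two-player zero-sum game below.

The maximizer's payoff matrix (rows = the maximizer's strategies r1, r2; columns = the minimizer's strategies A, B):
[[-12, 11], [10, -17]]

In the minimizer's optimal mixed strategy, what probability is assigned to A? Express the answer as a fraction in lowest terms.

14/25

Row minima are -12 and -17, so the maximizer's maximin is -12; column maxima are 10 and 11, so the minimizer's minimax is 10. These differ, so the equilibrium is in mixed strategies.
Let the minimizer play A with probability q. The maximizer is indifferent when −12q + 11(1−q) = 10q − 17(1−q), giving q = 14/25.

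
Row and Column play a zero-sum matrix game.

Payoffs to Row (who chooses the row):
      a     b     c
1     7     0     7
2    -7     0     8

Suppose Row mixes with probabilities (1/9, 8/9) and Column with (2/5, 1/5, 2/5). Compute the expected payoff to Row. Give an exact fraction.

Against (2/5, 1/5, 2/5), each row's expected payoff is 1: 28/5; 2: 2/5.
Taking the (1/9, 8/9)-weighted average: (1/9)·(28/5) + (8/9)·(2/5) = 44/45.

44/45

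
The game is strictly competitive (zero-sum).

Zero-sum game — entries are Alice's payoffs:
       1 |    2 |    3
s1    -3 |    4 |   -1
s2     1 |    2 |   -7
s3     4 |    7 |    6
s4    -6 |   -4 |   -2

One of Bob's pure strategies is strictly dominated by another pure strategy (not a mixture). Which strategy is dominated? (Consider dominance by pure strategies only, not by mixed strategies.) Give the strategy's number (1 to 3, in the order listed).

Bob prefers columns that give Alice less. Compare 2 with 1: -3 < 4, 1 < 2, 4 < 7, -6 < -4.
So 1 strictly dominates 2 for Bob; 2 is strictly dominated.

2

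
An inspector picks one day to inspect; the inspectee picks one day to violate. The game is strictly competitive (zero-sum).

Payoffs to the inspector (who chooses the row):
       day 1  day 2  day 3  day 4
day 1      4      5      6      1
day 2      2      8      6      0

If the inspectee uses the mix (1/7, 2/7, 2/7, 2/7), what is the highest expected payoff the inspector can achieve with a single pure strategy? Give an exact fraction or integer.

day 1: (4)·(1/7) + (5)·(2/7) + (6)·(2/7) + (1)·(2/7) = 4.
day 2: (2)·(1/7) + (8)·(2/7) + (6)·(2/7) + (0)·(2/7) = 30/7.
The best pure response is day 2 with expected payoff 30/7.

30/7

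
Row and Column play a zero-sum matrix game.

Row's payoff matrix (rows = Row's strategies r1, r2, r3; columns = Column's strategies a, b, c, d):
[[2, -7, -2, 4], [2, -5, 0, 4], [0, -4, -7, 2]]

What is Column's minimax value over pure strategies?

The worst case (largest entry) in each column is a: 2, b: -4, c: 0, d: 4.
The best (smallest) of these is -4.

-4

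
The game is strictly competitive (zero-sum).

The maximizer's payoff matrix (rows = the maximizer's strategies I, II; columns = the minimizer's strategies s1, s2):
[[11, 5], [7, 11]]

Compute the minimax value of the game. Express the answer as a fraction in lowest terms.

Row minima are 5 and 7, so the maximizer's maximin is 7; column maxima are 11 and 11, so the minimizer's minimax is 11. These differ, so the equilibrium is in mixed strategies.
Let the maximizer play I with probability p. The minimizer is indifferent when 11p + 7(1−p) = 5p + 11(1−p), giving p = 2/5.
Let the minimizer play s1 with probability q. The maximizer is indifferent when 11q + 5(1−q) = 7q + 11(1−q), giving q = 3/5.
The value is 11·(3/5) + (5)·(2/5) = 43/5.

43/5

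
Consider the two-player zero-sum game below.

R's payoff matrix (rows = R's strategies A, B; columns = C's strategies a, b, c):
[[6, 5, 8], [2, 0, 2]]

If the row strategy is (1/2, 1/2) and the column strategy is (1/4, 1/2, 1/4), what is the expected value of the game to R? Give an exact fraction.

Against (1/4, 1/2, 1/4), each row's expected payoff is A: 6; B: 1.
Taking the (1/2, 1/2)-weighted average: (1/2)·(6) + (1/2)·(1) = 7/2.

7/2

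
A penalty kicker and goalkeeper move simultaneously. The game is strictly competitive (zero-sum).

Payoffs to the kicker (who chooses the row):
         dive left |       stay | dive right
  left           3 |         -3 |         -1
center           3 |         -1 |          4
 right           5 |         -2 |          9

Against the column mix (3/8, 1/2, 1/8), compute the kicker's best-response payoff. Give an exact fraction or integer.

left: (3)·(3/8) + (-3)·(1/2) + (-1)·(1/8) = -1/2.
center: (3)·(3/8) + (-1)·(1/2) + (4)·(1/8) = 9/8.
right: (5)·(3/8) + (-2)·(1/2) + (9)·(1/8) = 2.
The best pure response is right with expected payoff 2.

2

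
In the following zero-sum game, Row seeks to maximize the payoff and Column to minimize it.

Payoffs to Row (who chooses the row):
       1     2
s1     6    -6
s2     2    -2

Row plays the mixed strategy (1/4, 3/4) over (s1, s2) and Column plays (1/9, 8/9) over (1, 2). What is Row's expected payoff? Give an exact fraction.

-7/3

Against (1/9, 8/9), each row's expected payoff is s1: -14/3; s2: -14/9.
Taking the (1/4, 3/4)-weighted average: (1/4)·(-14/3) + (3/4)·(-14/9) = -7/3.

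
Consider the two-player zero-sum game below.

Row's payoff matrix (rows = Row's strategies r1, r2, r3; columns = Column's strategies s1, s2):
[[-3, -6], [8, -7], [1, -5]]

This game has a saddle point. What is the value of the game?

-5

Row minima: -6, -7, -5 → Row's maximin is -5.
Column maxima: 8, -5 → Column's minimax is -5.
They coincide at (r3, s2), so the value is -5.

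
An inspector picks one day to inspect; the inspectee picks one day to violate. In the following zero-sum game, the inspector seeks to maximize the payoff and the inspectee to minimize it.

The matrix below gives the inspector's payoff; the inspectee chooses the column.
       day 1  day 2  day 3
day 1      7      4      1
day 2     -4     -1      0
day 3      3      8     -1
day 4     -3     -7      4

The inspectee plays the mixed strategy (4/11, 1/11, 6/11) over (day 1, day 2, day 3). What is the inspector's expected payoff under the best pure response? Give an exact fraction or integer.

38/11

day 1: (7)·(4/11) + (4)·(1/11) + (1)·(6/11) = 38/11.
day 2: (-4)·(4/11) + (-1)·(1/11) + (0)·(6/11) = -17/11.
day 3: (3)·(4/11) + (8)·(1/11) + (-1)·(6/11) = 14/11.
day 4: (-3)·(4/11) + (-7)·(1/11) + (4)·(6/11) = 5/11.
The best pure response is day 1 with expected payoff 38/11.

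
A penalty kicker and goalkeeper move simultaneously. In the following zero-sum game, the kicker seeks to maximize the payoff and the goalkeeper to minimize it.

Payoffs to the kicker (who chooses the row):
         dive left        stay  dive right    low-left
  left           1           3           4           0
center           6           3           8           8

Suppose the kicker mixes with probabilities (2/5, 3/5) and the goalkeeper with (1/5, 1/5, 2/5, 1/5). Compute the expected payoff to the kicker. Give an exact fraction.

123/25

Against (1/5, 1/5, 2/5, 1/5), each row's expected payoff is left: 12/5; center: 33/5.
Taking the (2/5, 3/5)-weighted average: (2/5)·(12/5) + (3/5)·(33/5) = 123/25.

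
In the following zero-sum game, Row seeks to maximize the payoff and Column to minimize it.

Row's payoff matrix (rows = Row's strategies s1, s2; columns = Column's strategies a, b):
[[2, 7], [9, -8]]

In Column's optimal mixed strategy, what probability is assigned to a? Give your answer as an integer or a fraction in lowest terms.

15/22

Row minima are 2 and -8, so Row's maximin is 2; column maxima are 9 and 7, so Column's minimax is 7. These differ, so the equilibrium is in mixed strategies.
Let Column play a with probability q. Row is indifferent when 2q + 7(1−q) = 9q − 8(1−q), giving q = 15/22.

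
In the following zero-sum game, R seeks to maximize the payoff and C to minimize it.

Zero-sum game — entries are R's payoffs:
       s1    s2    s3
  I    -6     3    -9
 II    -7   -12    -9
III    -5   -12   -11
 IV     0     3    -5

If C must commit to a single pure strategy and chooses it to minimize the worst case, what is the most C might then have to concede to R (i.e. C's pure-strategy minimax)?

The worst case (largest entry) in each column is s1: 0, s2: 3, s3: -5.
The best (smallest) of these is -5.

-5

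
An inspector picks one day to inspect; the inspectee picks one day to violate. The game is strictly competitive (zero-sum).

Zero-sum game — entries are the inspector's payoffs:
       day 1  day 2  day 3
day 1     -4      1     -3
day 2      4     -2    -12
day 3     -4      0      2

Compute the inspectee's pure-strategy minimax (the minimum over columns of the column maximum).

1

The worst case (largest entry) in each column is day 1: 4, day 2: 1, day 3: 2.
The best (smallest) of these is 1.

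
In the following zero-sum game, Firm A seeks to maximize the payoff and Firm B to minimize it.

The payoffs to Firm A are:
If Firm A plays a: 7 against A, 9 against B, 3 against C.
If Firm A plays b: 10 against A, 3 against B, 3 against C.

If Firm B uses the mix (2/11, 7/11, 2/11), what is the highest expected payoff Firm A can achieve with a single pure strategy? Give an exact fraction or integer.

83/11

a: (7)·(2/11) + (9)·(7/11) + (3)·(2/11) = 83/11.
b: (10)·(2/11) + (3)·(7/11) + (3)·(2/11) = 47/11.
The best pure response is a with expected payoff 83/11.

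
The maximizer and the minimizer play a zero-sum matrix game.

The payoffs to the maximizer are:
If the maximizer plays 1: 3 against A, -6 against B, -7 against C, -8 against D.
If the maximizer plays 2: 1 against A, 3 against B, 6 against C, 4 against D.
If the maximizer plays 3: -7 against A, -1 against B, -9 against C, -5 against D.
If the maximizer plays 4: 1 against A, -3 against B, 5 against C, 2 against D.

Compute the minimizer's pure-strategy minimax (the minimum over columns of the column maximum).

The worst case (largest entry) in each column is A: 3, B: 3, C: 6, D: 4.
The best (smallest) of these is 3.

3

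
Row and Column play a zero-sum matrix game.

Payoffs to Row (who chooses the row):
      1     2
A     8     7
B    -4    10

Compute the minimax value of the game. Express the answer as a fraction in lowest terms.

36/5

Row minima are 7 and -4, so Row's maximin is 7; column maxima are 8 and 10, so Column's minimax is 8. These differ, so the equilibrium is in mixed strategies.
Let Row play A with probability p. Column is indifferent when 8p − 4(1−p) = 7p + 10(1−p), giving p = 14/15.
Let Column play 1 with probability q. Row is indifferent when 8q + 7(1−q) = −4q + 10(1−q), giving q = 1/5.
The value is 8·(1/5) + (7)·(4/5) = 36/5.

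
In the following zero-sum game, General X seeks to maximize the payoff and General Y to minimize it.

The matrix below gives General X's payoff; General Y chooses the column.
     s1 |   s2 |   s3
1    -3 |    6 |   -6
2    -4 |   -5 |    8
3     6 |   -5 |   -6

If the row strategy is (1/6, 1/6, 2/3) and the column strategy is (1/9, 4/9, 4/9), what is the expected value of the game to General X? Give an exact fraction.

-49/18

Against (1/9, 4/9, 4/9), each row's expected payoff is 1: -1/3; 2: 8/9; 3: -38/9.
Taking the (1/6, 1/6, 2/3)-weighted average: (1/6)·(-1/3) + (1/6)·(8/9) + (2/3)·(-38/9) = -49/18.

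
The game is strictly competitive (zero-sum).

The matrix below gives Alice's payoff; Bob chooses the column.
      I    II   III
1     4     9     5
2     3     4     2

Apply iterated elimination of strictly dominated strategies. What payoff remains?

4

Column II is strictly dominated by I for Bob (4<9, 3<4); eliminate II.
Row 2 is strictly dominated by row 1 (4>3, 5>2); eliminate 2.
Column III is strictly dominated by I for Bob (4<5); eliminate III.
Only (1, I) remains, with payoff 4.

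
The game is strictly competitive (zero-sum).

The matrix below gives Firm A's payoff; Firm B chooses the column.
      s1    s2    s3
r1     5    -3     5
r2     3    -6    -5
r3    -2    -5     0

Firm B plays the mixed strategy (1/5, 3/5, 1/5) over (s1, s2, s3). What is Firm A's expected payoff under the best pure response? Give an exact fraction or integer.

1/5

r1: (5)·(1/5) + (-3)·(3/5) + (5)·(1/5) = 1/5.
r2: (3)·(1/5) + (-6)·(3/5) + (-5)·(1/5) = -4.
r3: (-2)·(1/5) + (-5)·(3/5) + (0)·(1/5) = -17/5.
The best pure response is r1 with expected payoff 1/5.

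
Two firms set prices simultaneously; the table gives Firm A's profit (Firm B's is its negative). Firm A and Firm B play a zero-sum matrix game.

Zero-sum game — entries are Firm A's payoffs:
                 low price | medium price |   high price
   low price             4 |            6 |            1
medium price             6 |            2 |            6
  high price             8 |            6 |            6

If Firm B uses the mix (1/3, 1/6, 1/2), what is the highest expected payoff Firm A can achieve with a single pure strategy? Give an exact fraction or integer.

20/3

low price: (4)·(1/3) + (6)·(1/6) + (1)·(1/2) = 17/6.
medium price: (6)·(1/3) + (2)·(1/6) + (6)·(1/2) = 16/3.
high price: (8)·(1/3) + (6)·(1/6) + (6)·(1/2) = 20/3.
The best pure response is high price with expected payoff 20/3.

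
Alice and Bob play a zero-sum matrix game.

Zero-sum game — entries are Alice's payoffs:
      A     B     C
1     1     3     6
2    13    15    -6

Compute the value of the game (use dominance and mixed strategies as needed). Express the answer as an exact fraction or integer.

Column B is strictly dominated by A for Bob (it gives Alice more in every row).
The remaining 2×2 game on (1, 2) × (A, C) has no saddle point. Let Alice play 1 with probability p; indifference gives p + 13(1−p) = 6p − 6(1−p), so p = 19/24.
Similarly Bob's optimal q on A is 1/2, and the value is 1·(1/2) + (6)·(1/2) = 7/2.

7/2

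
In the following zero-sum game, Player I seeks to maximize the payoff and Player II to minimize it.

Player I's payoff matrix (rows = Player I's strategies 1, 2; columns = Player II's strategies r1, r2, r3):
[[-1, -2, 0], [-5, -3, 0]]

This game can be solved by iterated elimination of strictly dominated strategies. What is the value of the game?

Column r3 is strictly dominated by r1 for Player II (-1<0, -5<0); eliminate r3.
Row 2 is strictly dominated by row 1 (-1>-5, -2>-3); eliminate 2.
Column r1 is strictly dominated by r2 for Player II (-2<-1); eliminate r1.
Only (1, r2) remains, with payoff -2.

-2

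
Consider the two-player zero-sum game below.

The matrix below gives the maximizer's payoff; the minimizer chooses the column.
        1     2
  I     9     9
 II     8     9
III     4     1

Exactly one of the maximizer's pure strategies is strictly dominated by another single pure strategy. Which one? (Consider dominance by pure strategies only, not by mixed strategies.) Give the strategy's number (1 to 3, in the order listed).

Compare III with I: 9 > 4, 9 > 1.
So I strictly dominates III for the maximizer; III is strictly dominated.

3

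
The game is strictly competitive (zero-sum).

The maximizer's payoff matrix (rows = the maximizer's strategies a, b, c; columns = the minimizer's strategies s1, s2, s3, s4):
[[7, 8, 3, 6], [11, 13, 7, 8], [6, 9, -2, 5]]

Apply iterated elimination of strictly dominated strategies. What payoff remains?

Column s4 is strictly dominated by s3 for the minimizer (3<6, 7<8, -2<5); eliminate s4.
Column s2 is strictly dominated by s1 for the minimizer (7<8, 11<13, 6<9); eliminate s2.
Row a is strictly dominated by row b (11>7, 7>3); eliminate a.
Column s1 is strictly dominated by s3 for the minimizer (7<11, -2<6); eliminate s1.
Row c is strictly dominated by row b (7>-2); eliminate c.
Only (b, s3) remains, with payoff 7.

7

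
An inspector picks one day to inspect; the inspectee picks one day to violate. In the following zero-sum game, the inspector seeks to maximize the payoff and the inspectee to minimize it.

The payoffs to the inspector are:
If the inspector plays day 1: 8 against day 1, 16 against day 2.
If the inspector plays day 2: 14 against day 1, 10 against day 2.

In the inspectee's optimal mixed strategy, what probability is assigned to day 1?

Row minima are 8 and 10, so the inspector's maximin is 10; column maxima are 14 and 16, so the inspectee's minimax is 14. These differ, so the equilibrium is in mixed strategies.
Let the inspectee play day 1 with probability q. The inspector is indifferent when 8q + 16(1−q) = 14q + 10(1−q), giving q = 1/2.

1/2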